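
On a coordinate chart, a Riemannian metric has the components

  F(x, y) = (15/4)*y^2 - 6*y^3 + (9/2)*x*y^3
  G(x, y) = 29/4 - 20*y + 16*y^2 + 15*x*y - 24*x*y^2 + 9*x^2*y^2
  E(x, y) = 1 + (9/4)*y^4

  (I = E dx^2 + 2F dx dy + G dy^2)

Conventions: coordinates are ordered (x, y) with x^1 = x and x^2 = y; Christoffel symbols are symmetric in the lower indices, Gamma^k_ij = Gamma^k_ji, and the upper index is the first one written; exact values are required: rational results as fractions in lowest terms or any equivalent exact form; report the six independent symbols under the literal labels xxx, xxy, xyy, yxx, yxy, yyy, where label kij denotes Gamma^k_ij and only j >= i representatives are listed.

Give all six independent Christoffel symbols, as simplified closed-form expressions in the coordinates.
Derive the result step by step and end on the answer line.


E = 1 + (9/4)*y^4; F = (15/4)*y^2 - 6*y^3 + (9/2)*x*y^3; G = 29/4 - 20*y + 16*y^2 + 15*x*y - 24*x*y^2 + 9*x^2*y^2
Gamma^k_ij = (1/2) g^{kl} (d_i g_jl + d_j g_il - d_l g_ij), with g^inv = (1/(EG-F^2)) [[G, -F], [-F, E]]
first partials: E_x = 0, E_y = 9*y^3, F_x = (9/2)*y^3, F_y = (15/2)*y - 18*y^2 + (27/2)*x*y^2, G_x = 15*y - 24*y^2 + 18*x*y^2, G_y = -20 + 32*y + 15*x - 48*x*y + 18*x^2*y
D = EG - F^2 = 29/4 - 20*y + 16*y^2 + 15*x*y - 24*x*y^2 + (9/4)*y^4 + 9*x^2*y^2
expanded: Gamma^x_xx = (G E_x - 2F F_x + F E_y)/(2D), Gamma^x_xy = (G E_y - F G_x)/(2D), Gamma^x_yy = (2G F_y - G G_x - F G_y)/(2D), Gamma^y_xx = (2E F_x - E E_y - F E_x)/(2D), Gamma^y_xy = (E G_x - F E_y)/(2D), Gamma^y_yy = (E G_y - 2F F_y + F G_x)/(2D); substitute and cancel common factors

Answer: Gamma_xxx = 0, Gamma_xxy = 18*y^3/(36*x^2*y^2 - 96*x*y^2 + 60*x*y + 9*y^4 + 64*y^2 - 80*y + 29), Gamma_xyy = (18*x*y^2 - 24*y^2)/(36*x^2*y^2 - 96*x*y^2 + 60*x*y + 9*y^4 + 64*y^2 - 80*y + 29), Gamma_yxx = 0, Gamma_yxy = (36*x*y^2 - 48*y^2 + 30*y)/(36*x^2*y^2 - 96*x*y^2 + 60*x*y + 9*y^4 + 64*y^2 - 80*y + 29), Gamma_yyy = (36*x^2*y - 96*x*y + 30*x + 64*y - 40)/(36*x^2*y^2 - 96*x*y^2 + 60*x*y + 9*y^4 + 64*y^2 - 80*y + 29)


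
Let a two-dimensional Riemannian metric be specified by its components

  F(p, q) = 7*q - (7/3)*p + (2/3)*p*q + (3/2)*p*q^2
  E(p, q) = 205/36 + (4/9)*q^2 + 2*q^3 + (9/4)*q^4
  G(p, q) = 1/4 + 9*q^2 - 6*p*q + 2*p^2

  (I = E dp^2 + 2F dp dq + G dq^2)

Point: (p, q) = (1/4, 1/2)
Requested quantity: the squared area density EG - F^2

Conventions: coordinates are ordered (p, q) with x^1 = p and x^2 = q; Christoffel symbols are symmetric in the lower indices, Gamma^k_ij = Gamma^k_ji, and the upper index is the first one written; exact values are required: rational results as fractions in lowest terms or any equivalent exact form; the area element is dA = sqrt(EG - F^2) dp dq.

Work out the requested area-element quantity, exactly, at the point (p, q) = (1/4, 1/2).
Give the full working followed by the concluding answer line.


E = 3569/576, F = 99/32, G = 15/8; EG - F^2 = 6287/3072

Answer: EG - F^2 = 6287/3072


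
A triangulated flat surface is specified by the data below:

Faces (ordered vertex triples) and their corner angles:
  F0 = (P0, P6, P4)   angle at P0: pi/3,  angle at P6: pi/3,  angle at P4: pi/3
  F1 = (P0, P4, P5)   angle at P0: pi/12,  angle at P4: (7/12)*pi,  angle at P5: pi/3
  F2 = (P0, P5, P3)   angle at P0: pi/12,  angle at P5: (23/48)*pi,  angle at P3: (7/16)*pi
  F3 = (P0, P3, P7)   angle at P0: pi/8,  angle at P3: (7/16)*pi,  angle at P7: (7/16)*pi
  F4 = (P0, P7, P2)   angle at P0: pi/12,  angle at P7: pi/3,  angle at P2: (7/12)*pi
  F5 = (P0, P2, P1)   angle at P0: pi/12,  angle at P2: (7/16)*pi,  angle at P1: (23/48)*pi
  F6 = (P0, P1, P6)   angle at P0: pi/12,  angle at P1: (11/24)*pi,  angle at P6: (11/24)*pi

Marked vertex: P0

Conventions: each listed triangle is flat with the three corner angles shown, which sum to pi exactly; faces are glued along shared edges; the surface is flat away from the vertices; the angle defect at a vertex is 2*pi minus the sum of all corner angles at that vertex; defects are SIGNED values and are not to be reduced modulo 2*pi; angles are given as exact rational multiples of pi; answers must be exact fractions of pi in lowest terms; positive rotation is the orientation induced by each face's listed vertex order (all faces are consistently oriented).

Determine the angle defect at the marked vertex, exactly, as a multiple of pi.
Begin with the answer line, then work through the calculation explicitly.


Answer: defect(P0) = (9/8)*pi

Sum of corner angles at P0: (7/8)*pi
defect = 2*pi - (7/8)*pi


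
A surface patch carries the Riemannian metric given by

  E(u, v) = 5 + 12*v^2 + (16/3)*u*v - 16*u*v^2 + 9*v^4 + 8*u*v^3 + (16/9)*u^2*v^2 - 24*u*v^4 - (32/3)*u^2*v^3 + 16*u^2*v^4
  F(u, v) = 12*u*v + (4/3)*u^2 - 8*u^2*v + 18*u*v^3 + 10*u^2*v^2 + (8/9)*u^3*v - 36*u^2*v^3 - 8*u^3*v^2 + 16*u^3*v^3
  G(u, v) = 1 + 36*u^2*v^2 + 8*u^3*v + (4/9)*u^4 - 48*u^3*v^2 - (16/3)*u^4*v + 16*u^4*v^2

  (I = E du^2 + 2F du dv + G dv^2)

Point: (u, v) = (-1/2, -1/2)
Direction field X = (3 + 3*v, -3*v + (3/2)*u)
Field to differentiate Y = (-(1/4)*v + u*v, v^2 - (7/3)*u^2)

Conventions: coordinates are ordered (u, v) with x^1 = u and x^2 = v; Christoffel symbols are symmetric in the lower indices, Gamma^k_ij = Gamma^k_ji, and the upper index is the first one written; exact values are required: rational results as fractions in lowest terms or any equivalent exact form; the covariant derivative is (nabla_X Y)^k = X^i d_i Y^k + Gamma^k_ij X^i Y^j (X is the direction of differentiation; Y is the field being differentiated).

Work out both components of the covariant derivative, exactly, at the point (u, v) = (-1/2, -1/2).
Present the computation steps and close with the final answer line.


E = 1993/144, F = 559/72, G = 205/36 at the point
E_u = -215/18, E_v = -731/18, F_u = -287/12, F_v = -479/18, G_u = -221/9, G_v = -52/3
EG - F^2 = 2669/144;  g^inv = (144/2669) * [[205/36, -559/72], [-559/72, 1993/144]]
first-kind symbols [ij,l] = (1/2)(d_i g_jl + d_j g_il - d_l g_ij): [uu,u] = E_u/2 = -215/36, [uu,v] = F_u - E_v/2 = -65/18, [uv,u] = E_v/2 = -731/36, [uv,v] = G_u/2 = -221/18, [vv,u] = F_v - G_u/2 = -43/3, [vv,v] = G_v/2 = -26/3
Gamma^u_ij = (G*[ij,u] - F*[ij,v])/(EG - F^2), Gamma^v_ij = (E*[ij,v] - F*[ij,u])/(EG - F^2)
Gamma_uuu = -860/2669, Gamma_uuv = -172/157, Gamma_uvv = -2064/2669, Gamma_vuu = -520/2669, Gamma_vuv = -104/157, Gamma_vvv = -1248/2669
X = (3/2, 3/4), Y = (3/8, -1/3) at the point

Answer: (nabla_X Y)^u = -45299/42704, (nabla_X Y)^v = 7746/2669


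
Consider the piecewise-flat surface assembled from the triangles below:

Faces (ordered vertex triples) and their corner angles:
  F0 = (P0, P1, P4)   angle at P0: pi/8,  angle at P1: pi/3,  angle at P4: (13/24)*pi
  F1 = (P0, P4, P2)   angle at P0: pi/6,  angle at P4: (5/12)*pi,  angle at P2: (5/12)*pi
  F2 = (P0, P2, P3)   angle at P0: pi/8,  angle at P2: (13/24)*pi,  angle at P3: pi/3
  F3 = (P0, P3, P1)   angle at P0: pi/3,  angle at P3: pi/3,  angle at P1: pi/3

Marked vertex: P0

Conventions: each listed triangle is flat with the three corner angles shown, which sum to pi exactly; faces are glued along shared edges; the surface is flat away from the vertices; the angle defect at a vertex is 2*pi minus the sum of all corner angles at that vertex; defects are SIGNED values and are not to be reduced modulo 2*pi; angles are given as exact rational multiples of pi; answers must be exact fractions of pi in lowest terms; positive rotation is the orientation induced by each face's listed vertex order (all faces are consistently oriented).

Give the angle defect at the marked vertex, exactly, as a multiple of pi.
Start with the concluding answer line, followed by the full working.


Answer: defect(P0) = (5/4)*pi

Sum of corner angles at P0: (3/4)*pi
defect = 2*pi - (3/4)*pi


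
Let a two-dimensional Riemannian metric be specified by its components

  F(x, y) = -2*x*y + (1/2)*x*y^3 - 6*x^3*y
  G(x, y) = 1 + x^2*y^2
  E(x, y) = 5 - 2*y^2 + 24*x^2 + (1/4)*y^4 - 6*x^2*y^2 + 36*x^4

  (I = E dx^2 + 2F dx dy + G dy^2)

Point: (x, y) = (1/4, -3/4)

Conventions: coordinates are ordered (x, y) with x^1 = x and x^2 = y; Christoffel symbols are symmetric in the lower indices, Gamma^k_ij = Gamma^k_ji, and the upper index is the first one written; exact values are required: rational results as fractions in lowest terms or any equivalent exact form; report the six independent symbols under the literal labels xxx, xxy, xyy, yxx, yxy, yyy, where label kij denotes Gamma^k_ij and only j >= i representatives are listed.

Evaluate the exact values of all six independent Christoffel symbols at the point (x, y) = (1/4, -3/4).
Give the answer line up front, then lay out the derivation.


Answer: Gamma_xxx = 6432/5549, Gamma_xxy = 1608/5549, Gamma_xyy = -536/5549, Gamma_yxx = 576/5549, Gamma_yxy = 144/5549, Gamma_yyy = -48/5549

E = 5513/1024, F = 201/512, G = 265/256 at the point
E_x = 201/16, E_y = 201/64, F_x = 273/128, F_y = -49/128, G_x = 9/32, G_y = -3/32
EG - F^2 = 5549/1024;  g^inv = (1024/5549) * [[265/256, -201/512], [-201/512, 5513/1024]]
first-kind symbols [ij,l] = (1/2)(d_i g_jl + d_j g_il - d_l g_ij): [xx,x] = E_x/2 = 201/32, [xx,y] = F_x - E_y/2 = 9/16, [xy,x] = E_y/2 = 201/128, [xy,y] = G_x/2 = 9/64, [yy,x] = F_y - G_x/2 = -67/128, [yy,y] = G_y/2 = -3/64
Gamma^x_ij = (G*[ij,x] - F*[ij,y])/(EG - F^2), Gamma^y_ij = (E*[ij,y] - F*[ij,x])/(EG - F^2)


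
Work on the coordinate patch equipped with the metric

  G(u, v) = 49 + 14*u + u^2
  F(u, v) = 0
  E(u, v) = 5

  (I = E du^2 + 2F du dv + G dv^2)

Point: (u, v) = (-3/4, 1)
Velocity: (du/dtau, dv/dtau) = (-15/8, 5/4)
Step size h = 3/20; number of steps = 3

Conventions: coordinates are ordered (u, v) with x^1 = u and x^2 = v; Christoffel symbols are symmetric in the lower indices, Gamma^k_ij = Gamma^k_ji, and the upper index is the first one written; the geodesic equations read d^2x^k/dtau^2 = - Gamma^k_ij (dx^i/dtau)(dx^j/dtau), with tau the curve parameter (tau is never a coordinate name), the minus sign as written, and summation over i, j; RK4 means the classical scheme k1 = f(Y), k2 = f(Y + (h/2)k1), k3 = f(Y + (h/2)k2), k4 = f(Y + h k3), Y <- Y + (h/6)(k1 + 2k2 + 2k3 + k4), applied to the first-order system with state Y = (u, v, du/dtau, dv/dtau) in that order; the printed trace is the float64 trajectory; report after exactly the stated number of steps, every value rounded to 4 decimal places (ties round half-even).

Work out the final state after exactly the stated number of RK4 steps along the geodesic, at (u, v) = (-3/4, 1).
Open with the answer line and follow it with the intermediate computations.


Answer: u = -1.3698, v = 1.6328, du/dtau = -0.8248, dv/dtau = 1.5403

f(Y) = (du/dtau, dv/dtau, -Gamma^u_ij Y'^i Y'^j, -Gamma^v_ij Y'^i Y'^j) with the Gammas evaluated at the stage position; h = 0.150000; intermediate values shown to 6 dp
step 0: u = -0.7500, v = 1.0000, du/dtau = -1.8750, dv/dtau = 1.2500
step 1:
  k1: at (u, v) = (-0.750000, 1.000000), (du/dtau, dv/dtau) = (-1.875000, 1.250000); Gamma_uuu = 0.000000, Gamma_uuv = 0.000000, Gamma_uvv = -1.250000, Gamma_vuu = 0.000000, Gamma_vuv = 0.160000, Gamma_vvv = 0.000000; k1 = (-1.875000, 1.250000, 1.953125, 0.750000)
  k2: at (u, v) = (-0.890625, 1.093750), (du/dtau, dv/dtau) = (-1.728516, 1.306250); Gamma_uuu = 0.000000, Gamma_uuv = 0.000000, Gamma_uvv = -1.221875, Gamma_vuu = 0.000000, Gamma_vuv = 0.163683, Gamma_vvv = 0.000000; k2 = (-1.728516, 1.306250, 2.084872, 0.739150)
  k3: at (u, v) = (-0.879639, 1.097969), (du/dtau, dv/dtau) = (-1.718635, 1.305436); Gamma_uuu = 0.000000, Gamma_uuv = 0.000000, Gamma_uvv = -1.224072, Gamma_vuu = 0.000000, Gamma_vuv = 0.163389, Gamma_vvv = 0.000000; k3 = (-1.718635, 1.305436, 2.086020, 0.733149)
  k4: at (u, v) = (-1.007795, 1.195815), (du/dtau, dv/dtau) = (-1.562097, 1.359972); Gamma_uuu = 0.000000, Gamma_uuv = 0.000000, Gamma_uvv = -1.198441, Gamma_vuu = 0.000000, Gamma_vuv = 0.166883, Gamma_vvv = 0.000000; k4 = (-1.562097, 1.359972, 2.216546, 0.709057)
  Y <- Y + (h/6)(k1 + 2k2 + 2k3 + k4): u = -1.0083, v = 1.1958, du/dtau = -1.5622, dv/dtau = 1.3601
step 2:
  k1: at (u, v) = (-1.008285, 1.195834), (du/dtau, dv/dtau) = (-1.562214, 1.360091); Gamma_uuu = 0.000000, Gamma_uuv = 0.000000, Gamma_uvv = -1.198343, Gamma_vuu = 0.000000, Gamma_vuv = 0.166897, Gamma_vvv = 0.000000; k1 = (-1.562214, 1.360091, 2.216753, 0.709230)
  k2: at (u, v) = (-1.125451, 1.297840), (du/dtau, dv/dtau) = (-1.395957, 1.413284); Gamma_uuu = 0.000000, Gamma_uuv = 0.000000, Gamma_uvv = -1.174910, Gamma_vuu = 0.000000, Gamma_vuv = 0.170226, Gamma_vvv = 0.000000; k2 = (-1.395957, 1.413284, 2.346731, 0.671671)
  k3: at (u, v) = (-1.112982, 1.301830), (du/dtau, dv/dtau) = (-1.386209, 1.410467); Gamma_uuu = 0.000000, Gamma_uuv = 0.000000, Gamma_uvv = -1.177404, Gamma_vuu = 0.000000, Gamma_vuv = 0.169865, Gamma_vvv = 0.000000; k3 = (-1.386209, 1.410467, 2.342346, 0.664242)
  k4: at (u, v) = (-1.216216, 1.407404), (du/dtau, dv/dtau) = (-1.210862, 1.459728); Gamma_uuu = 0.000000, Gamma_uuv = 0.000000, Gamma_uvv = -1.156757, Gamma_vuu = 0.000000, Gamma_vuv = 0.172897, Gamma_vvv = 0.000000; k4 = (-1.210862, 1.459728, 2.464823, 0.611201)
  Y <- Y + (h/6)(k1 + 2k2 + 2k3 + k4): u = -1.2167, v = 1.4075, du/dtau = -1.2107, dv/dtau = 1.4599
step 3:
  k1: at (u, v) = (-1.216720, 1.407517), (du/dtau, dv/dtau) = (-1.210720, 1.459898); Gamma_uuu = 0.000000, Gamma_uuv = 0.000000, Gamma_uvv = -1.156656, Gamma_vuu = 0.000000, Gamma_vuv = 0.172912, Gamma_vvv = 0.000000; k1 = (-1.210720, 1.459898, 2.465183, 0.611255)
  k2: at (u, v) = (-1.307524, 1.517009), (du/dtau, dv/dtau) = (-1.025832, 1.505742); Gamma_uuu = 0.000000, Gamma_uuv = 0.000000, Gamma_uvv = -1.138495, Gamma_vuu = 0.000000, Gamma_vuv = 0.175670, Gamma_vvv = 0.000000; k2 = (-1.025832, 1.505742, 2.581263, 0.542695)
  k3: at (u, v) = (-1.293657, 1.520447), (du/dtau, dv/dtau) = (-1.017126, 1.500600); Gamma_uuu = 0.000000, Gamma_uuv = 0.000000, Gamma_uvv = -1.141269, Gamma_vuu = 0.000000, Gamma_vuv = 0.175244, Gamma_vvv = 0.000000; k3 = (-1.017126, 1.500600, 2.569909, 0.534948)
  k4: at (u, v) = (-1.369289, 1.632607), (du/dtau, dv/dtau) = (-0.825234, 1.540140); Gamma_uuu = 0.000000, Gamma_uuv = 0.000000, Gamma_uvv = -1.126142, Gamma_vuu = 0.000000, Gamma_vuv = 0.177597, Gamma_vvv = 0.000000; k4 = (-0.825234, 1.540140, 2.671245, 0.451444)
  Y <- Y + (h/6)(k1 + 2k2 + 2k3 + k4): u = -1.3698, v = 1.6328, du/dtau = -0.8248, dv/dtau = 1.5403


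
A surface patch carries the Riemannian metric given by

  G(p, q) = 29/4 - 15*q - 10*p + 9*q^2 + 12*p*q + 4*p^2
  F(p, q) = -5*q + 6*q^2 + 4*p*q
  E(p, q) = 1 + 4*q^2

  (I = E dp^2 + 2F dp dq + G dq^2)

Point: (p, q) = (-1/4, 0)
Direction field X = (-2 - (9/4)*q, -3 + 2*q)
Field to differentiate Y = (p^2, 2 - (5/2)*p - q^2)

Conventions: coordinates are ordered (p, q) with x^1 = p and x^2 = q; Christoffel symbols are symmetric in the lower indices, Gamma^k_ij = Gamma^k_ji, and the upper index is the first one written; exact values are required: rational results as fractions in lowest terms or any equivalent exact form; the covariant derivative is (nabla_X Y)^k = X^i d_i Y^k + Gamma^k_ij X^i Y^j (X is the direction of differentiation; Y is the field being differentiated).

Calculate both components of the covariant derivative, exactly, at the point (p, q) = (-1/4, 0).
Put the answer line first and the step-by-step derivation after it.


Answer: (nabla_X Y)^p = 1, (nabla_X Y)^q = 307/20

E = 1, F = 0, G = 10 at the point
E_p = 0, E_q = 0, F_p = 0, F_q = -6, G_p = -12, G_q = -18
EG - F^2 = 10;  g^inv = (1/10) * [[10, 0], [0, 1]]
first-kind symbols [ij,l] = (1/2)(d_i g_jl + d_j g_il - d_l g_ij): [pp,p] = E_p/2 = 0, [pp,q] = F_p - E_q/2 = 0, [pq,p] = E_q/2 = 0, [pq,q] = G_p/2 = -6, [qq,p] = F_q - G_p/2 = 0, [qq,q] = G_q/2 = -9
Gamma^p_ij = (G*[ij,p] - F*[ij,q])/(EG - F^2), Gamma^q_ij = (E*[ij,q] - F*[ij,p])/(EG - F^2)
Gamma_ppp = 0, Gamma_ppq = 0, Gamma_pqq = 0, Gamma_qpp = 0, Gamma_qpq = -3/5, Gamma_qqq = -9/10
X = (-2, -3), Y = (1/16, 21/8) at the point


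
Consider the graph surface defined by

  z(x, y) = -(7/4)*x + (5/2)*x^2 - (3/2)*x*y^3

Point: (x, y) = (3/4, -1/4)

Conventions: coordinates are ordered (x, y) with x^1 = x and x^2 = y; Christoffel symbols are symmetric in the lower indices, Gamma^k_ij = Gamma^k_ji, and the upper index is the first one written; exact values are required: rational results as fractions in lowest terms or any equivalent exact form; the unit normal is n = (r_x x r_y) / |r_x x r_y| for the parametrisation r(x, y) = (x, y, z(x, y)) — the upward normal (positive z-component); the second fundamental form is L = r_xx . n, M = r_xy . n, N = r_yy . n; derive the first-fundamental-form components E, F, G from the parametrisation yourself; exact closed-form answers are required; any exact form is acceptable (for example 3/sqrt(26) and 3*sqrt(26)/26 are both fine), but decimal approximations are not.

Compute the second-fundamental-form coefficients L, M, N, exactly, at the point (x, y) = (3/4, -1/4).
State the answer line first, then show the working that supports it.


Answer: L = 320*sqrt(84194)/42097, M = -18*sqrt(84194)/42097, N = 108*sqrt(84194)/42097

z_x = 259/128, z_y = -27/128, z_xx = 5, z_xy = -9/32, z_yy = 27/16
E = 83465/16384, F = -6993/16384, G = 17113/16384; answer radicand W^2 = 42097/8192
unnormalised second-form numerators: l = 5, m = -9/32, n = 27/16; L = l/sqrt(42097/8192), and similarly M = m/sqrt(W^2), N = n/sqrt(W^2)


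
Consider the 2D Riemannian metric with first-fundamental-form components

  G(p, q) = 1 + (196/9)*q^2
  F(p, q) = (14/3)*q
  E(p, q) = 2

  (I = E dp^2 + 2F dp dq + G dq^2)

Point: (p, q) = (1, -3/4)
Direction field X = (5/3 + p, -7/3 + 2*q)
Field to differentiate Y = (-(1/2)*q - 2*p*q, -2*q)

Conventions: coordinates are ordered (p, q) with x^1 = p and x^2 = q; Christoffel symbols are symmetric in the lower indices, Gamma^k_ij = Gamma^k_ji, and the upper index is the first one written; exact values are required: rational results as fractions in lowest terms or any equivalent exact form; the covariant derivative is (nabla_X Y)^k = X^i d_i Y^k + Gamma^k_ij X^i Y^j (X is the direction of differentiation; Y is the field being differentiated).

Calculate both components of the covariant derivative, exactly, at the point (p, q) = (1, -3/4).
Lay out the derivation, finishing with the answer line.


E = 2, F = -7/2, G = 53/4 at the point
E_p = 0, E_q = 0, F_p = 0, F_q = 14/3, G_p = 0, G_q = -98/3
EG - F^2 = 57/4;  g^inv = (4/57) * [[53/4, 7/2], [7/2, 2]]
first-kind symbols [ij,l] = (1/2)(d_i g_jl + d_j g_il - d_l g_ij): [pp,p] = E_p/2 = 0, [pp,q] = F_p - E_q/2 = 0, [pq,p] = E_q/2 = 0, [pq,q] = G_p/2 = 0, [qq,p] = F_q - G_p/2 = 14/3, [qq,q] = G_q/2 = -49/3
Gamma^p_ij = (G*[ij,p] - F*[ij,q])/(EG - F^2), Gamma^q_ij = (E*[ij,q] - F*[ij,p])/(EG - F^2)
Gamma_ppp = 0, Gamma_ppq = 0, Gamma_pqq = 56/171, Gamma_qpp = 0, Gamma_qpq = 0, Gamma_qqq = -196/171
X = (8/3, -23/6), Y = (15/8, 3/2) at the point

Answer: (nabla_X Y)^p = 8003/684, (nabla_X Y)^q = 2438/171


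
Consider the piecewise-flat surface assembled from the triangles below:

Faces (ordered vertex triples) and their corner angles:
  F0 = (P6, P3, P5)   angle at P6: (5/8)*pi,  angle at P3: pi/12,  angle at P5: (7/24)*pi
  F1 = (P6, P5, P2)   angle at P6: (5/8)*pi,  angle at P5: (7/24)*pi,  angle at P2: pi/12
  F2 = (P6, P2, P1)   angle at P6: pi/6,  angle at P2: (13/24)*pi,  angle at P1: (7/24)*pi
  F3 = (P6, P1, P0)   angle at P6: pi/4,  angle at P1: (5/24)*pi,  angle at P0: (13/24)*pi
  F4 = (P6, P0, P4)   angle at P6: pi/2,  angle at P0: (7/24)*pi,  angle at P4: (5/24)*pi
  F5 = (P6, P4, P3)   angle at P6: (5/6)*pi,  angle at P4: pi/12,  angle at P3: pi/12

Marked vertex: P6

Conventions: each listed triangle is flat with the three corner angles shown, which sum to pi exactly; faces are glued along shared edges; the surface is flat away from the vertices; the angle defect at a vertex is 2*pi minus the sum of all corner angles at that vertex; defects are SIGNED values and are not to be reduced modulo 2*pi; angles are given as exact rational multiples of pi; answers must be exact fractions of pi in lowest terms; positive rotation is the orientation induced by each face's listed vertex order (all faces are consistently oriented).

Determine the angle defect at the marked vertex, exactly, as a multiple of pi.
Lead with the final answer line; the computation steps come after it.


Answer: defect(P6) = -pi

Sum of corner angles at P6: 3*pi
defect = 2*pi - 3*pi


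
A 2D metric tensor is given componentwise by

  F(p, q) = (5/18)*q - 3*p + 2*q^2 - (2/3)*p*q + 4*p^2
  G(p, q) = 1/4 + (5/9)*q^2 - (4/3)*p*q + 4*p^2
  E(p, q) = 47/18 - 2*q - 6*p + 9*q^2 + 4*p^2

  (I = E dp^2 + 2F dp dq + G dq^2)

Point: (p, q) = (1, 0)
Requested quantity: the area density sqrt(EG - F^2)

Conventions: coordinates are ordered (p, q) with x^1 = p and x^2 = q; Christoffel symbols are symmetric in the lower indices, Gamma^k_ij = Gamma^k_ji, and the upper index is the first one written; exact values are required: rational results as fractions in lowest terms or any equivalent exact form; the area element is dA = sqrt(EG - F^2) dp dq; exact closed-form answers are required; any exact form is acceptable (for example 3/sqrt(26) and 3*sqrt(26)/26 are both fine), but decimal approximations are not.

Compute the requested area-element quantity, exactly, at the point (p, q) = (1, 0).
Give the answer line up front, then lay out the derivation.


Answer: sqrt(EG - F^2) = sqrt(230)/12

E = 11/18, F = 1, G = 17/4; EG - F^2 = 115/72


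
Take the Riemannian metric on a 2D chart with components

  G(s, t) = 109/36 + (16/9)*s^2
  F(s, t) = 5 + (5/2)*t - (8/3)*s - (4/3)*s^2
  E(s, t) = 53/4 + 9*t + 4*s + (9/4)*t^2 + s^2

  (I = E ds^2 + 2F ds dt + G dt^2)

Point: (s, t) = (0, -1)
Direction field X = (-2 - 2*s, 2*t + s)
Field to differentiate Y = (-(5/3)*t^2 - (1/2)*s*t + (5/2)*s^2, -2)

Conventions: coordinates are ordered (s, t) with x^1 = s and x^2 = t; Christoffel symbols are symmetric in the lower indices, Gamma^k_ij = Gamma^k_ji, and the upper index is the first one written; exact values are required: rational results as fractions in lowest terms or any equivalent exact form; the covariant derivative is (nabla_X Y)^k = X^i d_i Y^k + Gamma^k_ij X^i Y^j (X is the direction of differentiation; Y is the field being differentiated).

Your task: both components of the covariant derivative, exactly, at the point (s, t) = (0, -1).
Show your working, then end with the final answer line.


E = 13/2, F = 5/2, G = 109/36 at the point
E_s = 4, E_t = 9/2, F_s = -8/3, F_t = 5/2, G_s = 0, G_t = 0
EG - F^2 = 967/72;  g^inv = (72/967) * [[109/36, -5/2], [-5/2, 13/2]]
first-kind symbols [ij,l] = (1/2)(d_i g_jl + d_j g_il - d_l g_ij): [ss,s] = E_s/2 = 2, [ss,t] = F_s - E_t/2 = -59/12, [st,s] = E_t/2 = 9/4, [st,t] = G_s/2 = 0, [tt,s] = F_t - G_s/2 = 5/2, [tt,t] = G_t/2 = 0
Gamma^s_ij = (G*[ij,s] - F*[ij,t])/(EG - F^2), Gamma^t_ij = (E*[ij,t] - F*[ij,s])/(EG - F^2)
Gamma_sss = 1321/967, Gamma_sst = 981/1934, Gamma_stt = 545/967, Gamma_tss = -2661/967, Gamma_tst = -405/967, Gamma_ttt = -450/967
X = (-2, -2), Y = (-5/3, -2) at the point

Answer: (nabla_X Y)^s = 8300/2901, (nabla_X Y)^t = -13640/967


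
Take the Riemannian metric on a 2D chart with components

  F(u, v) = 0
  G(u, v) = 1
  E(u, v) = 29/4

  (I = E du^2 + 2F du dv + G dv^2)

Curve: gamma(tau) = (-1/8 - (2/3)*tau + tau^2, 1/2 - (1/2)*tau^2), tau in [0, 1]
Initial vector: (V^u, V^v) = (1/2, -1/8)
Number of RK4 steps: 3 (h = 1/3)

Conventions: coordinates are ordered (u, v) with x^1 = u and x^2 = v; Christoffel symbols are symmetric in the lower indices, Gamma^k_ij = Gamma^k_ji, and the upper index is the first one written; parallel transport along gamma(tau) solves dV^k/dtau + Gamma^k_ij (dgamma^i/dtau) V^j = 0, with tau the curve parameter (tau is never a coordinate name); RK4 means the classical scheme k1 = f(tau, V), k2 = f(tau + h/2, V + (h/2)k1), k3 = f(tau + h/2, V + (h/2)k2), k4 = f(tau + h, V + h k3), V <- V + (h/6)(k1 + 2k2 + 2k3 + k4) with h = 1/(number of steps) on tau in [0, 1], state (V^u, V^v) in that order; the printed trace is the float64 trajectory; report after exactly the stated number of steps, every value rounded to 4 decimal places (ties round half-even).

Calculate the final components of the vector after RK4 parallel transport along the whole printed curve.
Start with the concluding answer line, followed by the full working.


Answer: V^u = 0.5000, V^v = -0.1250

gamma'(tau) = (-2/3 + 2*tau, -tau); f(tau, V)^k = -Gamma^k_ij(gamma(tau)) gamma'^i(tau) V^j; h = 1/3; intermediate values shown to 6 dp
curve data and Christoffel symbols at the stage parameters:
  tau = 0.000000: gamma = (-0.125000, 0.500000), gamma' = (-0.666667, 0.000000); Gamma_uuu = 0.000000, Gamma_uuv = 0.000000, Gamma_uvv = 0.000000, Gamma_vuu = 0.000000, Gamma_vuv = 0.000000, Gamma_vvv = 0.000000
  tau = 0.166667: gamma = (-0.208333, 0.486111), gamma' = (-0.333333, -0.166667); Gamma_uuu = 0.000000, Gamma_uuv = 0.000000, Gamma_uvv = 0.000000, Gamma_vuu = 0.000000, Gamma_vuv = 0.000000, Gamma_vvv = 0.000000
  tau = 0.333333: gamma = (-0.236111, 0.444444), gamma' = (0.000000, -0.333333); Gamma_uuu = 0.000000, Gamma_uuv = 0.000000, Gamma_uvv = 0.000000, Gamma_vuu = 0.000000, Gamma_vuv = 0.000000, Gamma_vvv = 0.000000
  tau = 0.500000: gamma = (-0.208333, 0.375000), gamma' = (0.333333, -0.500000); Gamma_uuu = 0.000000, Gamma_uuv = 0.000000, Gamma_uvv = 0.000000, Gamma_vuu = 0.000000, Gamma_vuv = 0.000000, Gamma_vvv = 0.000000
  tau = 0.666667: gamma = (-0.125000, 0.277778), gamma' = (0.666667, -0.666667); Gamma_uuu = 0.000000, Gamma_uuv = 0.000000, Gamma_uvv = 0.000000, Gamma_vuu = 0.000000, Gamma_vuv = 0.000000, Gamma_vvv = 0.000000
  tau = 0.833333: gamma = (0.013889, 0.152778), gamma' = (1.000000, -0.833333); Gamma_uuu = 0.000000, Gamma_uuv = 0.000000, Gamma_uvv = 0.000000, Gamma_vuu = 0.000000, Gamma_vuv = 0.000000, Gamma_vvv = 0.000000
  tau = 1.000000: gamma = (0.208333, 0.000000), gamma' = (1.333333, -1.000000); Gamma_uuu = 0.000000, Gamma_uuv = 0.000000, Gamma_uvv = 0.000000, Gamma_vuu = 0.000000, Gamma_vuv = 0.000000, Gamma_vvv = 0.000000
step 0: V^u = 0.5000, V^v = -0.1250
step 1: k1 = (0.000000, 0.000000), k2 = (0.000000, 0.000000), k3 = (0.000000, 0.000000), k4 = (0.000000, 0.000000); V <- V + (h/6)(k1 + 2k2 + 2k3 + k4): V^u = 0.5000, V^v = -0.1250
step 2: k1 = (0.000000, 0.000000), k2 = (0.000000, 0.000000), k3 = (0.000000, 0.000000), k4 = (0.000000, 0.000000); V <- V + (h/6)(k1 + 2k2 + 2k3 + k4): V^u = 0.5000, V^v = -0.1250
step 3: k1 = (0.000000, 0.000000), k2 = (0.000000, 0.000000), k3 = (0.000000, 0.000000), k4 = (0.000000, 0.000000); V <- V + (h/6)(k1 + 2k2 + 2k3 + k4): V^u = 0.5000, V^v = -0.1250


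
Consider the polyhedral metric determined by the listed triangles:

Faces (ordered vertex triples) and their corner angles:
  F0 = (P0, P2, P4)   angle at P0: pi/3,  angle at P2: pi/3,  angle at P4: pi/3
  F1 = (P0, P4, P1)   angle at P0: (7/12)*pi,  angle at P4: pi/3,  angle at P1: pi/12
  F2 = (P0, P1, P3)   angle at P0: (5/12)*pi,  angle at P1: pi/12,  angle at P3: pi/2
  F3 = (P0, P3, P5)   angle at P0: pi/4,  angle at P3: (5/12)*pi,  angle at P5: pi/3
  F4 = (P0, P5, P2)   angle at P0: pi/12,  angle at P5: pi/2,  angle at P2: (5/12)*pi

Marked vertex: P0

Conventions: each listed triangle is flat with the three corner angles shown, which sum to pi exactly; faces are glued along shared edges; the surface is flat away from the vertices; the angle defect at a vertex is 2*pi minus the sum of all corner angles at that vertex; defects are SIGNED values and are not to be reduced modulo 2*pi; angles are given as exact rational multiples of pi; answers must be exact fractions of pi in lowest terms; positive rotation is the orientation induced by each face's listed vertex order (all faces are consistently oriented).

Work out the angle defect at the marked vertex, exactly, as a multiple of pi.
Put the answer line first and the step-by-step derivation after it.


Answer: defect(P0) = pi/3

Sum of corner angles at P0: (5/3)*pi
defect = 2*pi - (5/3)*pi


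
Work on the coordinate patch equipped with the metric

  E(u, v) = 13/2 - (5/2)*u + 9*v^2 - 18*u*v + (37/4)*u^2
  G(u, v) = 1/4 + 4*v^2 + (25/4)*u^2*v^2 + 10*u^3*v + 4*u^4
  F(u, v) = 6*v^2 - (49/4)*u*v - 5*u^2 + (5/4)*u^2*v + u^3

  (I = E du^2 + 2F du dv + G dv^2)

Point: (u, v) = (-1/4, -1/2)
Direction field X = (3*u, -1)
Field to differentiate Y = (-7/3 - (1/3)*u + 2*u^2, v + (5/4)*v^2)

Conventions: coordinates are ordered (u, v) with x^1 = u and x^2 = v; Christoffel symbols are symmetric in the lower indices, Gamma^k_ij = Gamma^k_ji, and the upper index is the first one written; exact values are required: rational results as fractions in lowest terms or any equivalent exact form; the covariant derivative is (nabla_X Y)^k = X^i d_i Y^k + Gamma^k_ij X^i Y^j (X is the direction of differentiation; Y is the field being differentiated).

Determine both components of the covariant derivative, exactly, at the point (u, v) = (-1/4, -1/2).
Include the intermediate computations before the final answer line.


E = 493/64, F = -51/128, G = 369/256 at the point
E_u = 15/8, E_v = -9/2, F_u = 73/8, F_v = -183/64, G_u = -63/32, G_v = -291/64
EG - F^2 = 44829/4096;  g^inv = (4096/44829) * [[369/256, 51/128], [51/128, 493/64]]
first-kind symbols [ij,l] = (1/2)(d_i g_jl + d_j g_il - d_l g_ij): [uu,u] = E_u/2 = 15/16, [uu,v] = F_u - E_v/2 = 91/8, [uv,u] = E_v/2 = -9/4, [uv,v] = G_u/2 = -63/64, [vv,u] = F_v - G_u/2 = -15/8, [vv,v] = G_v/2 = -291/128
Gamma^u_ij = (G*[ij,u] - F*[ij,v])/(EG - F^2), Gamma^v_ij = (E*[ij,v] - F*[ij,u])/(EG - F^2)
Gamma_uuu = 8033/14943, Gamma_uuv = -3309/9962, Gamma_uvv = -6569/19924, Gamma_vuu = 21202/2637, Gamma_vuv = -227/293, Gamma_vvv = -2933/1758
X = (-3/4, -1), Y = (-17/8, -3/16) at the point

Answer: (nabla_X Y)^u = 664593/637568, (nabla_X Y)^v = 618589/56256


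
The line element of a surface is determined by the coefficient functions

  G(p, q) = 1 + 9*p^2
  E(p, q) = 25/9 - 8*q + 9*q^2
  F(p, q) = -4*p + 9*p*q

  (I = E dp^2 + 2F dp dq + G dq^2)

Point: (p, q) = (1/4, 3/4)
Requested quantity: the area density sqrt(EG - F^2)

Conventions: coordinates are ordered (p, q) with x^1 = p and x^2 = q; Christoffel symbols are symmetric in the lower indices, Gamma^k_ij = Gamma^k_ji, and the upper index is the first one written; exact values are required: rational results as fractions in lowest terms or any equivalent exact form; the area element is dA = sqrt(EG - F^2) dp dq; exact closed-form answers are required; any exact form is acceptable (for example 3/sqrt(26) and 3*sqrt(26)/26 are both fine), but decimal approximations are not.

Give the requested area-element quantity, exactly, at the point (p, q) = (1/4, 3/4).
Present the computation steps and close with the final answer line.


E = 265/144, F = 11/16, G = 25/16; EG - F^2 = 173/72

Answer: sqrt(EG - F^2) = sqrt(346)/12


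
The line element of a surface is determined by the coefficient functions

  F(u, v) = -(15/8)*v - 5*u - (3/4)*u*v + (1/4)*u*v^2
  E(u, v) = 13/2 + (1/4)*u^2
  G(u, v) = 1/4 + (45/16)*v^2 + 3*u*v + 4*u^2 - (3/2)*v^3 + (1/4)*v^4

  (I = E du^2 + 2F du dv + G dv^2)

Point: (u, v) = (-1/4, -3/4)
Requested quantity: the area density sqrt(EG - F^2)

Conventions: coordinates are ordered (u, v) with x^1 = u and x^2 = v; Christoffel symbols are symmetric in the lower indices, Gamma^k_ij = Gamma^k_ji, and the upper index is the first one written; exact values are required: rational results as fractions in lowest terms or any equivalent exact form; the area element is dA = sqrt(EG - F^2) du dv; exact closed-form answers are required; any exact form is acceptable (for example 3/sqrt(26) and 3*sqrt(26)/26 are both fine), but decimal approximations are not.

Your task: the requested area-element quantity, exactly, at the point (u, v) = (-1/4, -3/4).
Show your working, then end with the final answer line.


E = 417/64, F = 635/256, G = 3437/1024; EG - F^2 = 257501/16384

Answer: sqrt(EG - F^2) = sqrt(257501)/128


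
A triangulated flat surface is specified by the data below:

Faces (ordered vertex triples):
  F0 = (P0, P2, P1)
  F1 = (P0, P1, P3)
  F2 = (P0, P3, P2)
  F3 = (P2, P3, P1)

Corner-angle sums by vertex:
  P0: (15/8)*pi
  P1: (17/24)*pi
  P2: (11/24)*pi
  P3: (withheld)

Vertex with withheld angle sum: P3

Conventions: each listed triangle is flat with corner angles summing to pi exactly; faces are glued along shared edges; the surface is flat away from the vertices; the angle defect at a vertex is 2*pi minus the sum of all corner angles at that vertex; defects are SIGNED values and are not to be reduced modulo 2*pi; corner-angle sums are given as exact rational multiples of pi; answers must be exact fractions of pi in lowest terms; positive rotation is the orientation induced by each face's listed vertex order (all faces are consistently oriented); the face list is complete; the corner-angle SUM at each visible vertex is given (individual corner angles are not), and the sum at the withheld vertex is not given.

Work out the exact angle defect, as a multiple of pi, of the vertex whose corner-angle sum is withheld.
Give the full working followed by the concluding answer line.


V = 4, E = 6, F = 4; chi = V - E + F = 2
Gauss-Bonnet: total defect = 2*pi*chi = 4*pi; visible defects sum to (71/24)*pi

Answer: defect(P3) = (25/24)*pi


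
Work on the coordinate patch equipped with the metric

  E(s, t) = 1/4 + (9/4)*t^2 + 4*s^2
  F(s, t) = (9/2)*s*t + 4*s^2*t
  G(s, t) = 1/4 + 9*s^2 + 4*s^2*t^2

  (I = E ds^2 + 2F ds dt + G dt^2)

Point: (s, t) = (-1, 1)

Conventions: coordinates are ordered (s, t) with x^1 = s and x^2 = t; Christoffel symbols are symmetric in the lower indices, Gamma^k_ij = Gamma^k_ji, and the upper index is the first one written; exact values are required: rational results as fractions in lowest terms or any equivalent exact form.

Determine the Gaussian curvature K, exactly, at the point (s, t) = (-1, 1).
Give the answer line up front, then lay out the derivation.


Answer: K = 24455/471969

E = 13/2, F = -1/2, G = 53/4, EG - F^2 = 687/8 at the point
E_s = -8, E_t = 9/2, F_s = -7/2, F_t = -1/2, G_s = -26, G_t = 8
E_tt = 9/2, F_st = -7/2, G_ss = 26
The intrinsic route: Brioschi's K = (det M1 - det M2)/(EG - F^2)^2.
M1 = [[-E_tt/2 + F_st - G_ss/2, E_s/2, F_s - E_t/2], [F_t - G_s/2, E, F], [G_t/2, F, G]] = [[-75/4, -4, -23/4], [25/2, 13/2, -1/2], [4, -1/2, 53/4]]; det M1 = -24135/32
M2 = [[0, E_t/2, G_s/2], [E_t/2, E, F], [G_s/2, F, G]] = [[0, 9/4, -13], [9/4, 13/2, -1/2], [-13, -1/2, 53/4]]; det M2 = -72725/64
det M1 - det M2 = 24455/64; K = 24455/64 / (687/8)^2 = 24455/471969


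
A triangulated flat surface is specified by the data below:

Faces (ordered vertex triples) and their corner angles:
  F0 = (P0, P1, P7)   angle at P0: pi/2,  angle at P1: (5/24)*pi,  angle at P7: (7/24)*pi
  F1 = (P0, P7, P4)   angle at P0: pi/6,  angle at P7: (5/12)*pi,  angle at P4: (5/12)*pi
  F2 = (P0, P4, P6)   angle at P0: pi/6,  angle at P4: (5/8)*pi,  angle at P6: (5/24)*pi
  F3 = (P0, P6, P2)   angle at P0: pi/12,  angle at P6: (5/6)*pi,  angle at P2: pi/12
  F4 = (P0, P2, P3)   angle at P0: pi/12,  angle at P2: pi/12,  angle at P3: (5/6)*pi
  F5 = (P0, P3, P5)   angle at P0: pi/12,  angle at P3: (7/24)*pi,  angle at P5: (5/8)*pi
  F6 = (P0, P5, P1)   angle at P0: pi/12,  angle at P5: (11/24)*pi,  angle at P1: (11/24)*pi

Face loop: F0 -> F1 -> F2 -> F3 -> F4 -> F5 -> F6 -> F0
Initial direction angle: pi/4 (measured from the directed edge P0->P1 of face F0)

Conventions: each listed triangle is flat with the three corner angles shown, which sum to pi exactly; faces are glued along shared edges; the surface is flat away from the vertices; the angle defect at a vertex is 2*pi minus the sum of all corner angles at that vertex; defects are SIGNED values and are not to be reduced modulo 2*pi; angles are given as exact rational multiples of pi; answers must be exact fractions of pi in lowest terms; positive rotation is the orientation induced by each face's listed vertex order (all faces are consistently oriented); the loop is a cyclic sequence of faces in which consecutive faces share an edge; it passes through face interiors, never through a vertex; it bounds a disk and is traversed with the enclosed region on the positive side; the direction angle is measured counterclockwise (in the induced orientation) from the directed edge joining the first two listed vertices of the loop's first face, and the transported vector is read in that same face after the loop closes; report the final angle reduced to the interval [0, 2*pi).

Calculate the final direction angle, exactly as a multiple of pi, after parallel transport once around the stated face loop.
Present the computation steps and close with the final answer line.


enclosed vertex P0: corner angles sum to (7/6)*pi, defect = 2*pi - (7/6)*pi = (5/6)*pi
the rotation equals the total enclosed defect, so the final angle is initial + defects (mod 2*pi)
final angle = pi/4 + (5/6)*pi = (13/12)*pi (mod 2*pi)

Answer: final direction angle = (13/12)*pi


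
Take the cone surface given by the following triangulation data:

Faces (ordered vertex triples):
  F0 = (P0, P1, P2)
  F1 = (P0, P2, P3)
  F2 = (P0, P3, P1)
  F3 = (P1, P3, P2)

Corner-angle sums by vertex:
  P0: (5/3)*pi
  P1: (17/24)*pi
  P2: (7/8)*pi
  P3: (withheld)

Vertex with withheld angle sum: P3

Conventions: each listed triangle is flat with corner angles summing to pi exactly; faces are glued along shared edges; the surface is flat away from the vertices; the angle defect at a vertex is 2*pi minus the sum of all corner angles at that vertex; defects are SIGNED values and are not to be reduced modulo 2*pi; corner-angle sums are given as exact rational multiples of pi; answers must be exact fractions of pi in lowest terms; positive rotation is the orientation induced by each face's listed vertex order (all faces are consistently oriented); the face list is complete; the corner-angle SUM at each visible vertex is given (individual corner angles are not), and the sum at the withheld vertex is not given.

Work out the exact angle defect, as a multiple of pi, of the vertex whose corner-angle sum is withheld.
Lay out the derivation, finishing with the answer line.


V = 4, E = 6, F = 4; chi = V - E + F = 2
Gauss-Bonnet: total defect = 2*pi*chi = 4*pi; visible defects sum to (11/4)*pi

Answer: defect(P3) = (5/4)*pi


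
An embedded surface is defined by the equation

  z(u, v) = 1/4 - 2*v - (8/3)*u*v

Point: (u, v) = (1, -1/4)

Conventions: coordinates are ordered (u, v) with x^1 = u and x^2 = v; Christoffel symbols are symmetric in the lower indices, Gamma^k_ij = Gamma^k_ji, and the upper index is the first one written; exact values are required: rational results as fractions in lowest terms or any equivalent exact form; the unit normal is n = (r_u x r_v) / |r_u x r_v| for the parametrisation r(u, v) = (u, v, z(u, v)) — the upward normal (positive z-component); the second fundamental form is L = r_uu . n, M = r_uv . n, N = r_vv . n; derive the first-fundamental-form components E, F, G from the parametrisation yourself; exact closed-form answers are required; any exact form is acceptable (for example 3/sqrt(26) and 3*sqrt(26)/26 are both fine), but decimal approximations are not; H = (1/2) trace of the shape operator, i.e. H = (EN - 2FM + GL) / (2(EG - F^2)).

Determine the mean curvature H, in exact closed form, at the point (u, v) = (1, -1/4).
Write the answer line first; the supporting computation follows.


Answer: H = -224*sqrt(209)/43681

z_u = 2/3, z_v = -14/3, z_uu = 0, z_uv = -8/3, z_vv = 0
E = 13/9, F = -28/9, G = 205/9; answer radicand W^2 = 209/9
unnormalised second-form numerators: l = 0, m = -8/3, n = 0; L = l/sqrt(209/9), and similarly M = m/sqrt(W^2), N = n/sqrt(W^2)
H = (E*n - 2*F*m + G*l) / (2*(EG - F^2)*sqrt(W^2)); E*n - 2*F*m + G*l = -448/27, EG - F^2 = 209/9, so H = (-224/627)/sqrt(209/9)


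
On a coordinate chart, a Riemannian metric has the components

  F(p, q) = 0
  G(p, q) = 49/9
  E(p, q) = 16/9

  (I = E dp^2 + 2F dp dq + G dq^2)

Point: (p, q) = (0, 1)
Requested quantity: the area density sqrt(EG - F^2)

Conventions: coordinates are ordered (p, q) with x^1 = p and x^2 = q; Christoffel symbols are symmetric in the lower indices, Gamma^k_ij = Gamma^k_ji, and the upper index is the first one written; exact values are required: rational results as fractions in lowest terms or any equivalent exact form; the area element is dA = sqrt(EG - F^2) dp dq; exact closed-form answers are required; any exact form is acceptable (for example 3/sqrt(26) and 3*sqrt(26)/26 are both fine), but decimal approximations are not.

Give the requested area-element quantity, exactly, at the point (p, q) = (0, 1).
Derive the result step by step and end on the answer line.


E = 16/9, F = 0, G = 49/9; EG - F^2 = 784/81

Answer: sqrt(EG - F^2) = 28/9
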